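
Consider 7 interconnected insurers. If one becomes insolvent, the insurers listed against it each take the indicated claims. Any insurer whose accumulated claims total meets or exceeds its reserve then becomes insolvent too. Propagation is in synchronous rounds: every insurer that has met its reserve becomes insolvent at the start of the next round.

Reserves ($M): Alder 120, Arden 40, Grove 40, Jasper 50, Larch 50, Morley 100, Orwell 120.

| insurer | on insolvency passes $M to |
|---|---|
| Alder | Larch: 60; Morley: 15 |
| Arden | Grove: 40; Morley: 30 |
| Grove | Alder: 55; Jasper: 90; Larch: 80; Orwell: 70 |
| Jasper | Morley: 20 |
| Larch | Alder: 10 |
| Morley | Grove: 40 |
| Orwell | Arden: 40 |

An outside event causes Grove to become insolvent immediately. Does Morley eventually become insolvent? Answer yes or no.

no

Round 1 — Grove becomes insolvent (initial).
  Alder: +55 → 55 < 120
  Jasper: +90 → 90 ≥ 50
  Larch: +80 → 80 ≥ 50
  Orwell: +70 → 70 < 120
Round 2 — Jasper, Larch become insolvent.
  Alder: +10 → 65 < 120
  Morley: +20 → 20 < 100
No further insolvencies.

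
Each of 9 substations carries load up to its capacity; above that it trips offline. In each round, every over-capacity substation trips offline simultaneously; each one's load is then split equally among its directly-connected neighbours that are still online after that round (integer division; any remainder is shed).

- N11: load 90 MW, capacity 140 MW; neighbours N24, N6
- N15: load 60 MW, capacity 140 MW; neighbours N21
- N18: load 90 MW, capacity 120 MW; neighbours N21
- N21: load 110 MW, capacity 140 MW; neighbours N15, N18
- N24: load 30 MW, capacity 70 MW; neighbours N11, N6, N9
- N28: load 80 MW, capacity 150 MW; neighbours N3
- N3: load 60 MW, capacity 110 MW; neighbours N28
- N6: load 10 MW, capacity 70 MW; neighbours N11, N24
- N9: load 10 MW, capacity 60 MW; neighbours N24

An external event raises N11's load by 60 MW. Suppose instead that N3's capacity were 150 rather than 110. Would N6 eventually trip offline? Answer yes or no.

yes

With N3's capacity at 150:
Round 1 — N11 at 150 > 140. N11 trips offline.
  N11 sheds 150 MW to N24, N6: 75 each.
    N24: 30+75 = 105 > 70
    N6: 10+75 = 85 > 70
Round 2 — N24, N6 trip offline.
  N24 sheds 105 MW to N9: 105 each.
    N9: 10+105 = 115 > 60
  N6 sheds 85 MW: no online neighbours, lost.
Round 3 — N9 trips offline.
  N9 sheds 115 MW: no online neighbours, lost.
No further trips.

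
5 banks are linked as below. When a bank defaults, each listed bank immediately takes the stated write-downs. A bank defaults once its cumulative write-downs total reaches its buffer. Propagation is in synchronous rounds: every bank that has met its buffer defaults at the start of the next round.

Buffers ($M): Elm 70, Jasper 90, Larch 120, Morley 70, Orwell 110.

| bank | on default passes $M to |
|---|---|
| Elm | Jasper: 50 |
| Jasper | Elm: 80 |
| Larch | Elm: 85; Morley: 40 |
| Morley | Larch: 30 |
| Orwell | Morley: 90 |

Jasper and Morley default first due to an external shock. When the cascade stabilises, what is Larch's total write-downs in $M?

30

Round 1 — Jasper, Morley default (initial).
  Elm: +80 → 80 ≥ 70
  Larch: +30 → 30 < 120
Round 2 — Elm defaults.
No further defaults.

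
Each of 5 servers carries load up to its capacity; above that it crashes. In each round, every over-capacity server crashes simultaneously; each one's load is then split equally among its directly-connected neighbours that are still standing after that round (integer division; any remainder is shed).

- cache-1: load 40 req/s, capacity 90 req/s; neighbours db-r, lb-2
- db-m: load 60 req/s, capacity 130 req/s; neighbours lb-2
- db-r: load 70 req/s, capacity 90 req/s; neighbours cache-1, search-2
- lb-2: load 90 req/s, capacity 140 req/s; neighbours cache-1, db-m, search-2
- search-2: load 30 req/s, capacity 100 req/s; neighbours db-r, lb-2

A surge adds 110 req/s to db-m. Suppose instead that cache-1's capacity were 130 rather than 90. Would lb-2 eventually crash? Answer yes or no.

With cache-1's capacity at 130:
Round 1 — db-m at 170 > 130. db-m crashes.
  db-m sheds 170 req/s to lb-2: 170 each.
    lb-2: 90+170 = 260 > 140
Round 2 — lb-2 crashes.
  lb-2 sheds 260 req/s to cache-1, search-2: 130 each.
    cache-1: 40+130 = 170 > 130
    search-2: 30+130 = 160 > 100
Round 3 — cache-1, search-2 crash.
  cache-1 sheds 170 req/s to db-r: 170 each.
    db-r: 70+170 = 240 > 90
  search-2 sheds 160 req/s to db-r: 160 each.
    db-r: 240+160 = 400 > 90
Round 4 — db-r crashes.
  db-r sheds 400 req/s: no online neighbours, lost.
No further crashes.

yes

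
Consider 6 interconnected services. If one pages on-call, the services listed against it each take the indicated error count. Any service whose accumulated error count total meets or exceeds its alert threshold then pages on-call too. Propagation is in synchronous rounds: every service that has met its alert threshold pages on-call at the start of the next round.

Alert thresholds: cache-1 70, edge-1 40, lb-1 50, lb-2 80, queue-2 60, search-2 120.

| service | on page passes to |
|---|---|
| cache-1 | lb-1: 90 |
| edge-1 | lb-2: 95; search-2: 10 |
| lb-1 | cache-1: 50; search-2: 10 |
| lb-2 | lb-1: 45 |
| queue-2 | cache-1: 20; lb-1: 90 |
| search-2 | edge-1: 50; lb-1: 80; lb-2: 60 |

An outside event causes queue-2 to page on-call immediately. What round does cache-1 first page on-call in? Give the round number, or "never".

3

Round 1 — queue-2 pages on-call (initial).
  cache-1: +20 → 20 < 70
  lb-1: +90 → 90 ≥ 50
Round 2 — lb-1 pages on-call.
  cache-1: +50 → 70 ≥ 70
  search-2: +10 → 10 < 120
Round 3 — cache-1 pages on-call.
No further pages.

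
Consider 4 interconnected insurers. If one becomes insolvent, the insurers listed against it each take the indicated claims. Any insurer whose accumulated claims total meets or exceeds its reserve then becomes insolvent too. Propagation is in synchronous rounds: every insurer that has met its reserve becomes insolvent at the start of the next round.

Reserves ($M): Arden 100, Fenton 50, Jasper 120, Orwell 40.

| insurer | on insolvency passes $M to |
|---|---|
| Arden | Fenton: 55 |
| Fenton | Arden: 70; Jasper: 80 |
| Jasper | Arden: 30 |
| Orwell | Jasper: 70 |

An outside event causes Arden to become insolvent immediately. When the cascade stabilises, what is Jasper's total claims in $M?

80

Round 1 — Arden becomes insolvent (initial).
  Fenton: +55 → 55 ≥ 50
Round 2 — Fenton becomes insolvent.
  Jasper: +80 → 80 < 120
No further insolvencies.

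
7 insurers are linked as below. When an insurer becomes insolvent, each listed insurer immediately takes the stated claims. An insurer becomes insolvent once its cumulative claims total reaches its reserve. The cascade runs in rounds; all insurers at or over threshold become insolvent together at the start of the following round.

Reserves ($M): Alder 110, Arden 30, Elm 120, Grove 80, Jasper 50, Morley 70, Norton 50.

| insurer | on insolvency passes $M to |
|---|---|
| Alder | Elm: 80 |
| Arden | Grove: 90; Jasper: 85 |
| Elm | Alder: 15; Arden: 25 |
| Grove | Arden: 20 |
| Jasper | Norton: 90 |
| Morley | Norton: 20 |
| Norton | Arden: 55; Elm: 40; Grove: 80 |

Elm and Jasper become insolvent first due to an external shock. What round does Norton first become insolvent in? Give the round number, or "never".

2

Round 1 — Elm, Jasper become insolvent (initial).
  Alder: +15 → 15 < 110
  Arden: +25 → 25 < 30
  Norton: +90 → 90 ≥ 50
Round 2 — Norton becomes insolvent.
  Arden: +55 → 80 ≥ 30
  Grove: +80 → 80 ≥ 80
Round 3 — Arden, Grove become insolvent.
No further insolvencies.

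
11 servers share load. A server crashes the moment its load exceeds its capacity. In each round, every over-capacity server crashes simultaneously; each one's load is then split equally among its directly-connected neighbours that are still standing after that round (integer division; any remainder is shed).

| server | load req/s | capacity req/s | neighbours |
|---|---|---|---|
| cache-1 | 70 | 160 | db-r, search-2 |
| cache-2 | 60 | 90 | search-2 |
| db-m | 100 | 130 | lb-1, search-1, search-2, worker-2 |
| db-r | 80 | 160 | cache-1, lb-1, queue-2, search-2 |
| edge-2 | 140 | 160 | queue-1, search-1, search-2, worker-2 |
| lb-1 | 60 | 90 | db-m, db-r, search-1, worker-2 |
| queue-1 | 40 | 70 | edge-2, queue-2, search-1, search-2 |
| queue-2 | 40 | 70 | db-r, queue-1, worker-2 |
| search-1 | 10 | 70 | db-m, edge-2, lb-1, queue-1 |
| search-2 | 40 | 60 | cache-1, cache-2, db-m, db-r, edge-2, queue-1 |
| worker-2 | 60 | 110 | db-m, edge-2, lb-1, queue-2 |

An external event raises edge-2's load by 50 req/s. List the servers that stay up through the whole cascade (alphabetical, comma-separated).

cache-2

Round 1 — edge-2 at 190 > 160. edge-2 crashes.
  edge-2 sheds 190 req/s to queue-1, search-1, search-2, worker-2: 47 each (2 lost).
    queue-1: 40+47 = 87 > 70
    search-1: 10+47 = 57 ≤ 70
    search-2: 40+47 = 87 > 60
    worker-2: 60+47 = 107 ≤ 110
Round 2 — queue-1, search-2 crash.
  queue-1 sheds 87 req/s to queue-2, search-1: 43 each (1 lost).
    queue-2: 40+43 = 83 > 70
    search-1: 57+43 = 100 > 70
  search-2 sheds 87 req/s to cache-1, cache-2, db-m, db-r: 21 each (3 lost).
    cache-1: 70+21 = 91 ≤ 160
    cache-2: 60+21 = 81 ≤ 90
    db-m: 100+21 = 121 ≤ 130
    db-r: 80+21 = 101 ≤ 160
Round 3 — queue-2, search-1 crash.
  queue-2 sheds 83 req/s to db-r, worker-2: 41 each (1 lost).
    db-r: 101+41 = 142 ≤ 160
    worker-2: 107+41 = 148 > 110
  search-1 sheds 100 req/s to db-m, lb-1: 50 each.
    db-m: 121+50 = 171 > 130
    lb-1: 60+50 = 110 > 90
Round 4 — db-m, lb-1, worker-2 crash.
  db-m sheds 171 req/s: no online neighbours, lost.
  lb-1 sheds 110 req/s to db-r: 110 each.
    db-r: 142+110 = 252 > 160
  worker-2 sheds 148 req/s: no online neighbours, lost.
Round 5 — db-r crashes.
  db-r sheds 252 req/s to cache-1: 252 each.
    cache-1: 91+252 = 343 > 160
Round 6 — cache-1 crashes.
  cache-1 sheds 343 req/s: no online neighbours, lost.
No further crashes.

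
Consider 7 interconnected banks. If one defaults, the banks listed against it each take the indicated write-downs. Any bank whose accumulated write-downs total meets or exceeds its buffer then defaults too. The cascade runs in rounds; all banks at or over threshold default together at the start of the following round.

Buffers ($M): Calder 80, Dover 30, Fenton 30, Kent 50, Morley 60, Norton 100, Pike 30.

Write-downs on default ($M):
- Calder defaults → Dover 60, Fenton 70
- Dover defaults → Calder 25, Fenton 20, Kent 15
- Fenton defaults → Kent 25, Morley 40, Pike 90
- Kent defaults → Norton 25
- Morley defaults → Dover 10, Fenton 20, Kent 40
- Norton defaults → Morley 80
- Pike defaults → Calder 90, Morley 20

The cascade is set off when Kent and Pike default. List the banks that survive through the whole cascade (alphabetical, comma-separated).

Norton

Round 1 — Kent, Pike default (initial).
  Calder: +90 → 90 ≥ 80
  Morley: +20 → 20 < 60
  Norton: +25 → 25 < 100
Round 2 — Calder defaults.
  Dover: +60 → 60 ≥ 30
  Fenton: +70 → 70 ≥ 30
Round 3 — Dover, Fenton default.
  Morley: +40 → 60 ≥ 60
Round 4 — Morley defaults.
No further defaults.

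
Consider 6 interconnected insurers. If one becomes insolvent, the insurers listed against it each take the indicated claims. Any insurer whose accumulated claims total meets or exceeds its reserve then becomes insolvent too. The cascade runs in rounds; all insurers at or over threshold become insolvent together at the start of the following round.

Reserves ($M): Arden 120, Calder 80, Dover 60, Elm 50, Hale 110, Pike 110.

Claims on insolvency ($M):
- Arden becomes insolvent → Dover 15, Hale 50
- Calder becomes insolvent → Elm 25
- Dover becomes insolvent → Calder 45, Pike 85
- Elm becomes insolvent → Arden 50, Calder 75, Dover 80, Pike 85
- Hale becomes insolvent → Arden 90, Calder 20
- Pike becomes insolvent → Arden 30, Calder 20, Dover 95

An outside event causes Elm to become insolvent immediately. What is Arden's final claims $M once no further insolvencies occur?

Round 1 — Elm becomes insolvent (initial).
  Arden: +50 → 50 < 120
  Calder: +75 → 75 < 80
  Dover: +80 → 80 ≥ 60
  Pike: +85 → 85 < 110
Round 2 — Dover becomes insolvent.
  Calder: +45 → 120 ≥ 80
  Pike: +85 → 170 ≥ 110
Round 3 — Calder, Pike become insolvent.
  Arden: +30 → 80 < 120
No further insolvencies.

80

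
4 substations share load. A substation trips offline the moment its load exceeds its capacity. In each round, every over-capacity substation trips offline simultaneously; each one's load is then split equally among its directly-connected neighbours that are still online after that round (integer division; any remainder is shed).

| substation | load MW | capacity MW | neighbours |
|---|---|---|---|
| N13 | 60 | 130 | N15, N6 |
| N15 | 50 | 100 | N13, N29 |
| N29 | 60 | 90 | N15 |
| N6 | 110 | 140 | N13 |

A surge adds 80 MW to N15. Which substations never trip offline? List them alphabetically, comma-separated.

Round 1 — N15 at 130 > 100. N15 trips offline.
  N15 sheds 130 MW to N13, N29: 65 each.
    N13: 60+65 = 125 ≤ 130
    N29: 60+65 = 125 > 90
Round 2 — N29 trips offline.
  N29 sheds 125 MW: no online neighbours, lost.
No further trips.

N13, N6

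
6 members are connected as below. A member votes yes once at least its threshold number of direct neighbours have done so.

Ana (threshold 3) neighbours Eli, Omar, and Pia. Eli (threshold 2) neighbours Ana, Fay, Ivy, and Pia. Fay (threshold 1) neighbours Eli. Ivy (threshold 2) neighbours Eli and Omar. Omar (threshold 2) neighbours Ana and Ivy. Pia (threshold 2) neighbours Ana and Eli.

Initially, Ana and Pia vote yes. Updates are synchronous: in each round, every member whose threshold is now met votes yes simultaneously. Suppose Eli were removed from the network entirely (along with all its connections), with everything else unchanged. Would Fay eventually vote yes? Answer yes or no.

no

With Eli removed:
Round 1 — Ana, Pia vote yes (initial).
Round 2 — no new yes votes; cascade stops.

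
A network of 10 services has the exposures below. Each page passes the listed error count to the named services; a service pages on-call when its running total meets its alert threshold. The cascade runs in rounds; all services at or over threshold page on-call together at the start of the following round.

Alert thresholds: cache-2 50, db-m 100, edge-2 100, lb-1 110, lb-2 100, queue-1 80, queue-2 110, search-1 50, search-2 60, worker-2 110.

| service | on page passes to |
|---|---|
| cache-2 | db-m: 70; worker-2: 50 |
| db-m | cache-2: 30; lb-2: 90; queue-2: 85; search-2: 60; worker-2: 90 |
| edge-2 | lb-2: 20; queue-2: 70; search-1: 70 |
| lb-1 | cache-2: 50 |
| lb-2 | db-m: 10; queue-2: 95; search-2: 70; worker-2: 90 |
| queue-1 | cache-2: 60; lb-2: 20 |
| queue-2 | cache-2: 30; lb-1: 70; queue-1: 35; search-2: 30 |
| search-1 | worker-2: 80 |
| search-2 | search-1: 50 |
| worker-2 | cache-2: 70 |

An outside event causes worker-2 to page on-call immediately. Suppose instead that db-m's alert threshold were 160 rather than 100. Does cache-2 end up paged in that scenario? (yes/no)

With db-m's alert threshold at 160:
Round 1 — worker-2 pages on-call (initial).
  cache-2: +70 → 70 ≥ 50
Round 2 — cache-2 pages on-call.
  db-m: +70 → 70 < 160
No further pages.

yes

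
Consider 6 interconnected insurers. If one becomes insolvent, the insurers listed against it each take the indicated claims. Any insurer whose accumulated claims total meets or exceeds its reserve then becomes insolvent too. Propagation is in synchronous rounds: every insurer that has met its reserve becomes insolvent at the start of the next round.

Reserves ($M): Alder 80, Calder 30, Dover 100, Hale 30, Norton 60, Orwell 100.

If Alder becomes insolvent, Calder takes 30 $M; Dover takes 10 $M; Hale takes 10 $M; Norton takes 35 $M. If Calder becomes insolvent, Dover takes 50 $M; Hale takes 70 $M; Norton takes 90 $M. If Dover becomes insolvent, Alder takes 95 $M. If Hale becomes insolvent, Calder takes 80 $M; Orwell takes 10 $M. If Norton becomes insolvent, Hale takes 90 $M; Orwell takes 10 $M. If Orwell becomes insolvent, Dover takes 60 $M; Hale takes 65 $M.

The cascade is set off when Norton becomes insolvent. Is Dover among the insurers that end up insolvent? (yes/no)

Round 1 — Norton becomes insolvent (initial).
  Hale: +90 → 90 ≥ 30
  Orwell: +10 → 10 < 100
Round 2 — Hale becomes insolvent.
  Calder: +80 → 80 ≥ 30
  Orwell: +10 → 20 < 100
Round 3 — Calder becomes insolvent.
  Dover: +50 → 50 < 100
No further insolvencies.

no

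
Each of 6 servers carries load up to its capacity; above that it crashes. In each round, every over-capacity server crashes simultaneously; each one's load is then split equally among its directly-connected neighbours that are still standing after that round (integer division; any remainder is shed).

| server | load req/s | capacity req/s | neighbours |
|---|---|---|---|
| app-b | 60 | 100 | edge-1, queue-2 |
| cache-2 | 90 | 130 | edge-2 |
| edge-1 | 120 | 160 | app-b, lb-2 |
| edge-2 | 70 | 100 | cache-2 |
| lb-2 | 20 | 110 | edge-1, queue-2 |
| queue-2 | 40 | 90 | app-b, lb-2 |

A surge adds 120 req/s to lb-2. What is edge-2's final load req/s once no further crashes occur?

Round 1 — lb-2 at 140 > 110. lb-2 crashes.
  lb-2 sheds 140 req/s to edge-1, queue-2: 70 each.
    edge-1: 120+70 = 190 > 160
    queue-2: 40+70 = 110 > 90
Round 2 — edge-1, queue-2 crash.
  edge-1 sheds 190 req/s to app-b: 190 each.
    app-b: 60+190 = 250 > 100
  queue-2 sheds 110 req/s to app-b: 110 each.
    app-b: 250+110 = 360 > 100
Round 3 — app-b crashes.
  app-b sheds 360 req/s: no online neighbours, lost.
No further crashes.

70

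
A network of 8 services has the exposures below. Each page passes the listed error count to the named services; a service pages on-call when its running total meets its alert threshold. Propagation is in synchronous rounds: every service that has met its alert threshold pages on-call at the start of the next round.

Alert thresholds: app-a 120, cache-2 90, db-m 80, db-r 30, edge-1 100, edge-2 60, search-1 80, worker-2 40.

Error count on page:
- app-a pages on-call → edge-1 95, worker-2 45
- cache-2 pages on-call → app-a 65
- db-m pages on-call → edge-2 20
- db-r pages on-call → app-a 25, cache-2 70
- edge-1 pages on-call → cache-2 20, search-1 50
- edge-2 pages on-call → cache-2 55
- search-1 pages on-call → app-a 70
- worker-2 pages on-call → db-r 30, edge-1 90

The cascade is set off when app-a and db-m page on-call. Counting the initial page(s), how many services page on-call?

6

Round 1 — app-a, db-m page on-call (initial).
  edge-1: +95 → 95 < 100
  edge-2: +20 → 20 < 60
  worker-2: +45 → 45 ≥ 40
Round 2 — worker-2 pages on-call.
  db-r: +30 → 30 ≥ 30
  edge-1: +90 → 185 ≥ 100
Round 3 — db-r, edge-1 page on-call.
  cache-2: +70+20 → 90 ≥ 90
  search-1: +50 → 50 < 80
Round 4 — cache-2 pages on-call.
No further pages.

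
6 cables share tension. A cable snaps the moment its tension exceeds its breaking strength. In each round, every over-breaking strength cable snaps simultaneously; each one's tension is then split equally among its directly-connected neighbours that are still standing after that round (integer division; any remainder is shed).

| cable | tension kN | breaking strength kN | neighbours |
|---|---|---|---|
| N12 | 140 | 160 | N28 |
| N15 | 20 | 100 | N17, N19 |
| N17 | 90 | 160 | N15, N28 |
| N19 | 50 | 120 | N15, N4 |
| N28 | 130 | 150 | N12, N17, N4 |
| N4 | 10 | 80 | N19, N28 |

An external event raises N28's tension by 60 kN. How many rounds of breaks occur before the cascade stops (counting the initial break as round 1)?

2

Round 1 — N28 at 190 > 150. N28 snaps.
  N28 sheds 190 kN to N12, N17, N4: 63 each (1 lost).
    N12: 140+63 = 203 > 160
    N17: 90+63 = 153 ≤ 160
    N4: 10+63 = 73 ≤ 80
Round 2 — N12 snaps.
  N12 sheds 203 kN: no online neighbours, lost.
No further breaks.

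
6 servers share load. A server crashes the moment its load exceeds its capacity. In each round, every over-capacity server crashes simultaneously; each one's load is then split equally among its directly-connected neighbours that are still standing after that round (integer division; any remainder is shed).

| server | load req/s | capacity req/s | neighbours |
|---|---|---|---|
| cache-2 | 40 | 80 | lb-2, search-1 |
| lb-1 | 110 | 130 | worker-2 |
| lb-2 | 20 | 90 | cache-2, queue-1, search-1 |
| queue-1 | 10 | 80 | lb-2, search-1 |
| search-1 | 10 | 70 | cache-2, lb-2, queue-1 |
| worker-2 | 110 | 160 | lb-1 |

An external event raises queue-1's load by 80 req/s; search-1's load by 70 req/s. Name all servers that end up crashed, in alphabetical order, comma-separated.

Round 1 — queue-1 at 90 > 80; search-1 at 80 > 70. queue-1, search-1 crash.
  queue-1 sheds 90 req/s to lb-2: 90 each.
    lb-2: 20+90 = 110 > 90
  search-1 sheds 80 req/s to cache-2, lb-2: 40 each.
    cache-2: 40+40 = 80 ≤ 80
    lb-2: 110+40 = 150 > 90
Round 2 — lb-2 crashes.
  lb-2 sheds 150 req/s to cache-2: 150 each.
    cache-2: 80+150 = 230 > 80
Round 3 — cache-2 crashes.
  cache-2 sheds 230 req/s: no online neighbours, lost.
No further crashes.

cache-2, lb-2, queue-1, search-1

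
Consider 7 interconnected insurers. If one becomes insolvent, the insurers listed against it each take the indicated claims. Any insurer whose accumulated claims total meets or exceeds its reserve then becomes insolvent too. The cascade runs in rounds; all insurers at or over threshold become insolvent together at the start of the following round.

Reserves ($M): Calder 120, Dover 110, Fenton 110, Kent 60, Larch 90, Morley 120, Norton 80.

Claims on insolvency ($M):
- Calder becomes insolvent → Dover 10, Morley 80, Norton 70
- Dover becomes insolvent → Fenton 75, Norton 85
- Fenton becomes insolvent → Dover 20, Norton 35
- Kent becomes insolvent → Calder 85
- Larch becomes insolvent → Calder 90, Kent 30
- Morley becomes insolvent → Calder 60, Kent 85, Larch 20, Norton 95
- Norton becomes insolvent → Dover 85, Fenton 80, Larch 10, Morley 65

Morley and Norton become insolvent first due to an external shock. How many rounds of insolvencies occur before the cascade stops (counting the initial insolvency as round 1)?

Round 1 — Morley, Norton become insolvent (initial).
  Calder: +60 → 60 < 120
  Dover: +85 → 85 < 110
  Fenton: +80 → 80 < 110
  Kent: +85 → 85 ≥ 60
  Larch: +20+10 → 30 < 90
Round 2 — Kent becomes insolvent.
  Calder: +85 → 145 ≥ 120
Round 3 — Calder becomes insolvent.
  Dover: +10 → 95 < 110
No further insolvencies.

3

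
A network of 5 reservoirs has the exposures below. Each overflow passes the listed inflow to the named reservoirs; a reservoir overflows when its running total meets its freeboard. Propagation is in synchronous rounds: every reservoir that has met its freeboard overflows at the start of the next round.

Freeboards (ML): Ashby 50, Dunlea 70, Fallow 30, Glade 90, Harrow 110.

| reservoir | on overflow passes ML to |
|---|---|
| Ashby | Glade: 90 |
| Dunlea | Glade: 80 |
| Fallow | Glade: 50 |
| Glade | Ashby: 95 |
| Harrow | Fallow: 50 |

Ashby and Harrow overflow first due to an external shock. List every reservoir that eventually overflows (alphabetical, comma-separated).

Ashby, Fallow, Glade, Harrow

Round 1 — Ashby, Harrow overflow (initial).
  Fallow: +50 → 50 ≥ 30
  Glade: +90 → 90 ≥ 90
Round 2 — Fallow, Glade overflow.
No further overflows.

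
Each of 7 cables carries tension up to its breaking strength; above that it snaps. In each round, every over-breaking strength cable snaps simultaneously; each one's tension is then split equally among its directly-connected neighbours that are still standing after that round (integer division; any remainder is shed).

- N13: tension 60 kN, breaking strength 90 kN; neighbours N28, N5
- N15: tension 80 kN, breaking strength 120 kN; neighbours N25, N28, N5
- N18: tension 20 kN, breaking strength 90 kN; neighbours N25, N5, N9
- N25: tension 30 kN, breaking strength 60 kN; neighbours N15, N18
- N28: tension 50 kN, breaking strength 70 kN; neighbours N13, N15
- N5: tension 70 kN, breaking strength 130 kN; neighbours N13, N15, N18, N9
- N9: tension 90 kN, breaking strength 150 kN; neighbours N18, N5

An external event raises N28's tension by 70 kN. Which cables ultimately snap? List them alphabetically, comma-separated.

N13, N15, N18, N25, N28, N5, N9

Round 1 — N28 at 120 > 70. N28 snaps.
  N28 sheds 120 kN to N13, N15: 60 each.
    N13: 60+60 = 120 > 90
    N15: 80+60 = 140 > 120
Round 2 — N13, N15 snap.
  N13 sheds 120 kN to N5: 120 each.
    N5: 70+120 = 190 > 130
  N15 sheds 140 kN to N25, N5: 70 each.
    N25: 30+70 = 100 > 60
    N5: 190+70 = 260 > 130
Round 3 — N25, N5 snap.
  N25 sheds 100 kN to N18: 100 each.
    N18: 20+100 = 120 > 90
  N5 sheds 260 kN to N18, N9: 130 each.
    N18: 120+130 = 250 > 90
    N9: 90+130 = 220 > 150
Round 4 — N18, N9 snap.
  N18 sheds 250 kN: no online neighbours, lost.
  N9 sheds 220 kN: no online neighbours, lost.
No further breaks.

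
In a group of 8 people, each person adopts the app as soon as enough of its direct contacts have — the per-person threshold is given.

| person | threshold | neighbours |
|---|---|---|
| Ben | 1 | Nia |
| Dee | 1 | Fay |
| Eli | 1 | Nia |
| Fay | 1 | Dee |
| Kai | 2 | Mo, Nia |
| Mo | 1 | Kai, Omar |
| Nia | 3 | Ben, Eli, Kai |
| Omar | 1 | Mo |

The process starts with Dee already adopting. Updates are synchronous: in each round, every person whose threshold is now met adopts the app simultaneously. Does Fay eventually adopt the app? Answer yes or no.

Round 1 — Dee adopts the app (initial).
Round 2 — checking thresholds:
  Fay: 1 of 1 neighbours ≥ 1, adopts the app.
Round 3 — no new adoptions; cascade stops.

yes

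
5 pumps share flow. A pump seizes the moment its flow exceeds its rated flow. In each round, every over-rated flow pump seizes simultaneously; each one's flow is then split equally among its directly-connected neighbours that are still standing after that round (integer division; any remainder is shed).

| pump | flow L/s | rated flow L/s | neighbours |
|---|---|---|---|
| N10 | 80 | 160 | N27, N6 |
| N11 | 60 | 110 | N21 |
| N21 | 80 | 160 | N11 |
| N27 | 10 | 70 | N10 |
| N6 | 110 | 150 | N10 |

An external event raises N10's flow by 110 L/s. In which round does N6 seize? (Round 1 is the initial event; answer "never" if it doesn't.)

Round 1 — N10 at 190 > 160. N10 seizes.
  N10 sheds 190 L/s to N27, N6: 95 each.
    N27: 10+95 = 105 > 70
    N6: 110+95 = 205 > 150
Round 2 — N27, N6 seize.
  N27 sheds 105 L/s: no online neighbours, lost.
  N6 sheds 205 L/s: no online neighbours, lost.
No further seizures.

2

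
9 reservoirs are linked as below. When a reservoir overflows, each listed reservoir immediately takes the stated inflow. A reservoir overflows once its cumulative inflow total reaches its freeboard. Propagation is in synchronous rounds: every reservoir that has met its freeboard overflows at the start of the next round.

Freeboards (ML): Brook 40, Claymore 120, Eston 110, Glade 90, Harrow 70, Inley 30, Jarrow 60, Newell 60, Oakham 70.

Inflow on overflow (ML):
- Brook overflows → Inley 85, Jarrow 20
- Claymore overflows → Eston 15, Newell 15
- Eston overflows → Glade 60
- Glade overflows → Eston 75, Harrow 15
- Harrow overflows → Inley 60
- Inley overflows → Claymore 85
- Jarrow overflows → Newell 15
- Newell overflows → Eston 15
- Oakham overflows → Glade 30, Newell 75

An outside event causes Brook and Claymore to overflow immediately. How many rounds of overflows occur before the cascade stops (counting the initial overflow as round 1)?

Round 1 — Brook, Claymore overflow (initial).
  Eston: +15 → 15 < 110
  Inley: +85 → 85 ≥ 30
  Jarrow: +20 → 20 < 60
  Newell: +15 → 15 < 60
Round 2 — Inley overflows.
No further overflows.

2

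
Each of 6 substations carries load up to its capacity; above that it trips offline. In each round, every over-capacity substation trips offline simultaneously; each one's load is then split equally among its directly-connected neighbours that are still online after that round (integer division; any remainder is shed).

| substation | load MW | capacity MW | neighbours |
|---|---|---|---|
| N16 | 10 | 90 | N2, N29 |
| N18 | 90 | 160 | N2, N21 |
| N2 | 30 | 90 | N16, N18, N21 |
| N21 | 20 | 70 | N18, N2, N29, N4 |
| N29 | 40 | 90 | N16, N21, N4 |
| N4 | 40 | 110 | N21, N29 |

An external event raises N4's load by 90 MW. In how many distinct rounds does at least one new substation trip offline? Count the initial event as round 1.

Round 1 — N4 at 130 > 110. N4 trips offline.
  N4 sheds 130 MW to N21, N29: 65 each.
    N21: 20+65 = 85 > 70
    N29: 40+65 = 105 > 90
Round 2 — N21, N29 trip offline.
  N21 sheds 85 MW to N18, N2: 42 each (1 lost).
    N18: 90+42 = 132 ≤ 160
    N2: 30+42 = 72 ≤ 90
  N29 sheds 105 MW to N16: 105 each.
    N16: 10+105 = 115 > 90
Round 3 — N16 trips offline.
  N16 sheds 115 MW to N2: 115 each.
    N2: 72+115 = 187 > 90
Round 4 — N2 trips offline.
  N2 sheds 187 MW to N18: 187 each.
    N18: 132+187 = 319 > 160
Round 5 — N18 trips offline.
  N18 sheds 319 MW: no online neighbours, lost.
No further trips.

5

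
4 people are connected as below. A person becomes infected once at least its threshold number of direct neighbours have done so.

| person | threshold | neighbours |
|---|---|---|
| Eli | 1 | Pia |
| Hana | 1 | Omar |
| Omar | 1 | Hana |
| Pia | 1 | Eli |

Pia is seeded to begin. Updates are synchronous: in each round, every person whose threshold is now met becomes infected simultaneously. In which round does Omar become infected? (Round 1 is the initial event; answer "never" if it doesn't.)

never

Round 1 — Pia becomes infected (initial).
Round 2 — checking thresholds:
  Eli: 1 of 1 neighbours ≥ 1, becomes infected.
Round 3 — no new infections; cascade stops.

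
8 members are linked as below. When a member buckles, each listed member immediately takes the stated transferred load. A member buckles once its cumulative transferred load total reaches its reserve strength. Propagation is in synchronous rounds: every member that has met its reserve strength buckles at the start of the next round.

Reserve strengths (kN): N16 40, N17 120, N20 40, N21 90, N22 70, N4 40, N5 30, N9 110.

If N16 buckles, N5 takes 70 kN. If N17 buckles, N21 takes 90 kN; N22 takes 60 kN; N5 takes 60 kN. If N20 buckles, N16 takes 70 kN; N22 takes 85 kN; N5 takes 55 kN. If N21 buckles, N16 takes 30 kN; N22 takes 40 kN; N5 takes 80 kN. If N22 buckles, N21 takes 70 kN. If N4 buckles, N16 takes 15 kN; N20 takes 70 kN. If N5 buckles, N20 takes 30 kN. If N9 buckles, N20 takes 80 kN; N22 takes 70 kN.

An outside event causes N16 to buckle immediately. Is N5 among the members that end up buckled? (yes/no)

Round 1 — N16 buckles (initial).
  N5: +70 → 70 ≥ 30
Round 2 — N5 buckles.
  N20: +30 → 30 < 40
No further bucklings.

yes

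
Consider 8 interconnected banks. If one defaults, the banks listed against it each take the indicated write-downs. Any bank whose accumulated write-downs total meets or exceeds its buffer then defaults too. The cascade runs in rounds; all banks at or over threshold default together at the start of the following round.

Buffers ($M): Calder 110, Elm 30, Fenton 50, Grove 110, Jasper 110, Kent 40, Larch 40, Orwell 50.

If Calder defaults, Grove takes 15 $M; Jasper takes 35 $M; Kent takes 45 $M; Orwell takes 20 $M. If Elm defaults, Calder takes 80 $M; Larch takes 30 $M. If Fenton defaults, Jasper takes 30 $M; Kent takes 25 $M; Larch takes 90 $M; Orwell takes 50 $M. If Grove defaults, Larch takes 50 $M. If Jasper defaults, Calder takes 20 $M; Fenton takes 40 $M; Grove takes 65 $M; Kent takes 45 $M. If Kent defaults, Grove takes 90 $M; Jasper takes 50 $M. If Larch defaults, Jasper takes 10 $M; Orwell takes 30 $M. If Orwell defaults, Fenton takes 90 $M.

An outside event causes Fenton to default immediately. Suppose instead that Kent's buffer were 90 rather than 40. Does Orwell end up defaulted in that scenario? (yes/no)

With Kent's buffer at 90:
Round 1 — Fenton defaults (initial).
  Jasper: +30 → 30 < 110
  Kent: +25 → 25 < 90
  Larch: +90 → 90 ≥ 40
  Orwell: +50 → 50 ≥ 50
Round 2 — Larch, Orwell default.
  Jasper: +10 → 40 < 110
No further defaults.

yes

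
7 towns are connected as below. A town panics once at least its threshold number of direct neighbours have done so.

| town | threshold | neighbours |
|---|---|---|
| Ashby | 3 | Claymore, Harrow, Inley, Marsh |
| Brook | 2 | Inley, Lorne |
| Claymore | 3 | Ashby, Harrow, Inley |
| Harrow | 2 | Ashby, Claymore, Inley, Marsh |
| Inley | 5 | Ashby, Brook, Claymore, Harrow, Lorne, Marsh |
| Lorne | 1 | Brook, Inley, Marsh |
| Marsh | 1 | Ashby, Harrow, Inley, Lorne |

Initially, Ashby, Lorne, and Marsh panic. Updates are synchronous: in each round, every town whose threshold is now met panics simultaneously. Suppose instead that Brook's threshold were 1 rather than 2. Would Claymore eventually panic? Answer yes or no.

yes

With Brook's threshold at 1:
Round 1 — Ashby, Lorne, Marsh panic (initial).
Round 2 — checking thresholds:
  Brook: 1 of 2 neighbours ≥ 1, panics.
  Claymore: 1 of 3 neighbours < 3, holds.
  Harrow: 2 of 4 neighbours ≥ 2, panics.
  Inley: 3 of 6 neighbours < 5, holds.
Round 3 — checking thresholds:
  Claymore: 2 of 3 neighbours < 3, holds.
  Inley: 5 of 6 neighbours ≥ 5, panics.
Round 4 — checking thresholds:
  Claymore: 3 of 3 neighbours ≥ 3, panics.
Round 5 — no new panics; cascade stops.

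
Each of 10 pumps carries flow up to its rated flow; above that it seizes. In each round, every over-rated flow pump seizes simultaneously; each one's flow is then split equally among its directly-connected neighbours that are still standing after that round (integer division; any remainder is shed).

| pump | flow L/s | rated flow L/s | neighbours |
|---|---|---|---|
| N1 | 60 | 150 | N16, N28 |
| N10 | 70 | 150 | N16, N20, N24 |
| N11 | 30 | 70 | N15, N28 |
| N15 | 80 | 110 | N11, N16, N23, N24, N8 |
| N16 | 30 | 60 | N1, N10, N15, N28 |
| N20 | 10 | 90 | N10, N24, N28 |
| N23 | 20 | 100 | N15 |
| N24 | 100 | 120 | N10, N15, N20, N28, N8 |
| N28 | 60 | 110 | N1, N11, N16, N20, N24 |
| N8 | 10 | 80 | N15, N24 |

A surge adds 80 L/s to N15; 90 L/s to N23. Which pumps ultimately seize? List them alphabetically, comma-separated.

Round 1 — N15 at 160 > 110; N23 at 110 > 100. N15, N23 seize.
  N15 sheds 160 L/s to N11, N16, N24, N8: 40 each.
    N11: 30+40 = 70 ≤ 70
    N16: 30+40 = 70 > 60
    N24: 100+40 = 140 > 120
    N8: 10+40 = 50 ≤ 80
  N23 sheds 110 L/s: no online neighbours, lost.
Round 2 — N16, N24 seize.
  N16 sheds 70 L/s to N1, N10, N28: 23 each (1 lost).
    N1: 60+23 = 83 ≤ 150
    N10: 70+23 = 93 ≤ 150
    N28: 60+23 = 83 ≤ 110
  N24 sheds 140 L/s to N10, N20, N28, N8: 35 each.
    N10: 93+35 = 128 ≤ 150
    N20: 10+35 = 45 ≤ 90
    N28: 83+35 = 118 > 110
    N8: 50+35 = 85 > 80
Round 3 — N28, N8 seize.
  N28 sheds 118 L/s to N1, N11, N20: 39 each (1 lost).
    N1: 83+39 = 122 ≤ 150
    N11: 70+39 = 109 > 70
    N20: 45+39 = 84 ≤ 90
  N8 sheds 85 L/s: no online neighbours, lost.
Round 4 — N11 seizes.
  N11 sheds 109 L/s: no online neighbours, lost.
No further seizures.

N11, N15, N16, N23, N24, N28, N8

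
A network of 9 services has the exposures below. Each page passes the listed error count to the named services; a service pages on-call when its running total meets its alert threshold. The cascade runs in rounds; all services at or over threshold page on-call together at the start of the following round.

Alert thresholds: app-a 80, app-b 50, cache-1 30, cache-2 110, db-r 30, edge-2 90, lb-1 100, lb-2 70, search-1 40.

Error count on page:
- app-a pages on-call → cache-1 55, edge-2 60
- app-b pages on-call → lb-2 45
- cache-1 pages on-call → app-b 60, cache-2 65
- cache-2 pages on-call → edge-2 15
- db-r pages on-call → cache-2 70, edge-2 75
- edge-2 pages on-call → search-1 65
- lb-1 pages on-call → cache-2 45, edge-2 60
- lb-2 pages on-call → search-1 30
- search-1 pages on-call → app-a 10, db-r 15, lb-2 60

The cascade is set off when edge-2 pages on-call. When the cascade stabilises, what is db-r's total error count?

Round 1 — edge-2 pages on-call (initial).
  search-1: +65 → 65 ≥ 40
Round 2 — search-1 pages on-call.
  app-a: +10 → 10 < 80
  db-r: +15 → 15 < 30
  lb-2: +60 → 60 < 70
No further pages.

15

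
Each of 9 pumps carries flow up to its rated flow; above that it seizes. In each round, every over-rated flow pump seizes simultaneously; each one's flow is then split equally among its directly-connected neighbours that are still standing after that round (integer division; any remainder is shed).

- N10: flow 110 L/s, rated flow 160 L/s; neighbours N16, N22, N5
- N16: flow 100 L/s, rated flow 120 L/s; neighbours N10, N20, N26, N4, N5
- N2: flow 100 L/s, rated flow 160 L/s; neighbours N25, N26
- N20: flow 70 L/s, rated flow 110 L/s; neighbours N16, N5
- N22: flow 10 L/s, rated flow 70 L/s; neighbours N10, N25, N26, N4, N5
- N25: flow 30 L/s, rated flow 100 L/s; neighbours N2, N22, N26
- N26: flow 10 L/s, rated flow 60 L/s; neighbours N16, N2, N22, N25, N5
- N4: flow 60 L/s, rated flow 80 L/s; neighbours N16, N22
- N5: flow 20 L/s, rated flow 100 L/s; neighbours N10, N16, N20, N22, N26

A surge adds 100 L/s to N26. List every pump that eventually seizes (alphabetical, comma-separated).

Round 1 — N26 at 110 > 60. N26 seizes.
  N26 sheds 110 L/s to N16, N2, N22, N25, N5: 22 each.
    N16: 100+22 = 122 > 120
    N2: 100+22 = 122 ≤ 160
    N22: 10+22 = 32 ≤ 70
    N25: 30+22 = 52 ≤ 100
    N5: 20+22 = 42 ≤ 100
Round 2 — N16 seizes.
  N16 sheds 122 L/s to N10, N20, N4, N5: 30 each (2 lost).
    N10: 110+30 = 140 ≤ 160
    N20: 70+30 = 100 ≤ 110
    N4: 60+30 = 90 > 80
    N5: 42+30 = 72 ≤ 100
Round 3 — N4 seizes.
  N4 sheds 90 L/s to N22: 90 each.
    N22: 32+90 = 122 > 70
Round 4 — N22 seizes.
  N22 sheds 122 L/s to N10, N25, N5: 40 each (2 lost).
    N10: 140+40 = 180 > 160
    N25: 52+40 = 92 ≤ 100
    N5: 72+40 = 112 > 100
Round 5 — N10, N5 seize.
  N10 sheds 180 L/s: no online neighbours, lost.
  N5 sheds 112 L/s to N20: 112 each.
    N20: 100+112 = 212 > 110
Round 6 — N20 seizes.
  N20 sheds 212 L/s: no online neighbours, lost.
No further seizures.

N10, N16, N20, N22, N26, N4, N5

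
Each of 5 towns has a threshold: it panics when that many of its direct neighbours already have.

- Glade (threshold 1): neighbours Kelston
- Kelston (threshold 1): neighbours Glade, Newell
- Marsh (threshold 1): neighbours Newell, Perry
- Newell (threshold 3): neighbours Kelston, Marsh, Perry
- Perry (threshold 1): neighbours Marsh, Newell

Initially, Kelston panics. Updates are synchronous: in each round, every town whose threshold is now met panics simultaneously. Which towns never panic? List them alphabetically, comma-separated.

Round 1 — Kelston panics (initial).
Round 2 — checking thresholds:
  Glade: 1 of 1 neighbours ≥ 1, panics.
  Newell: 1 of 3 neighbours < 3, below threshold.
Round 3 — no new panics; cascade stops.

Marsh, Newell, Perry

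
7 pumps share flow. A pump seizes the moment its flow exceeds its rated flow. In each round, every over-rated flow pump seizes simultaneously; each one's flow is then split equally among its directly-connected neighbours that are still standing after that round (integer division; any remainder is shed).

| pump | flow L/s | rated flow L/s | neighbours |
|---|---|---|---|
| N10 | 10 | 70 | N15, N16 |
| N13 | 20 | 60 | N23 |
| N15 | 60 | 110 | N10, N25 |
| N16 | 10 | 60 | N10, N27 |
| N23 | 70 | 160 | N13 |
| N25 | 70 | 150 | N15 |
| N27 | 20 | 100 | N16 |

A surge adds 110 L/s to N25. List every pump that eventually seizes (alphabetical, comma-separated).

N10, N15, N16, N25, N27

Round 1 — N25 at 180 > 150. N25 seizes.
  N25 sheds 180 L/s to N15: 180 each.
    N15: 60+180 = 240 > 110
Round 2 — N15 seizes.
  N15 sheds 240 L/s to N10: 240 each.
    N10: 10+240 = 250 > 70
Round 3 — N10 seizes.
  N10 sheds 250 L/s to N16: 250 each.
    N16: 10+250 = 260 > 60
Round 4 — N16 seizes.
  N16 sheds 260 L/s to N27: 260 each.
    N27: 20+260 = 280 > 100
Round 5 — N27 seizes.
  N27 sheds 280 L/s: no online neighbours, lost.
No further seizures.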